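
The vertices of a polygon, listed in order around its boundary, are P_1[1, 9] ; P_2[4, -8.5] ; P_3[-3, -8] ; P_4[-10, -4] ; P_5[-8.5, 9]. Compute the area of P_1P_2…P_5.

Σ = (-44.5) + (-57.5) + (-68) + (-124) + (-85.5) = -379.5
Area = |Σ|/2 = 189.75.

189.75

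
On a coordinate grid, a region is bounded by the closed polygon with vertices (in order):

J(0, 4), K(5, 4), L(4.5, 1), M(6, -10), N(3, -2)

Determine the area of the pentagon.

Σ = (-20) + (-13) + (-51) + (18) + (12) = -54
Area = |Σ|/2 = 27.

27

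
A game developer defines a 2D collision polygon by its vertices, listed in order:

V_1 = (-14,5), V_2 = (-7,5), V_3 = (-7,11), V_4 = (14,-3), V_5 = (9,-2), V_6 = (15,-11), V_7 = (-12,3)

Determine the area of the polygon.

192.5

Σ = (-35) + (-42) + (-133) + (-1) + (-69) + (-87) + (-18) = -385
Area = |Σ|/2 = 192.5.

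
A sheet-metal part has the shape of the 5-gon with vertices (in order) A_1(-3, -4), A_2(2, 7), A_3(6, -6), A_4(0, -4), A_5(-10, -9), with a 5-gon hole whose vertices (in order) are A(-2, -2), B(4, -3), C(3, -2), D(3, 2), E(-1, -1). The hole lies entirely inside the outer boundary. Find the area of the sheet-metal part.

Outer boundary:
Apply Gauss's area formula: 2A = Σ (x_i·y_{i+1} − x_{i+1}·y_i), indices taken mod 5.
Σ = (-13) + (-54) + (-24) + (-40) + (13) = -118
Area = |Σ|/2 = 59.
Hole:
Apply Gauss's area formula: 2A = Σ (x_i·y_{i+1} − x_{i+1}·y_i), indices taken mod 5.
Σ = (14) + (1) + (12) + (-1) + (0) = 26
Area = |Σ|/2 = 13.
Net area = 59 − 13 = 46.

46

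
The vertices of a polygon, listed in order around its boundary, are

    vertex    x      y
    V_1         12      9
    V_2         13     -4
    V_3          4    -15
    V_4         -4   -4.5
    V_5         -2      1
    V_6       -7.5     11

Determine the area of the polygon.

324.5

Cross-terms: -165, -179, -78, -13, -14.5, -199.5  ⇒  Σ = -649
Area = |Σ|/2 = 324.5.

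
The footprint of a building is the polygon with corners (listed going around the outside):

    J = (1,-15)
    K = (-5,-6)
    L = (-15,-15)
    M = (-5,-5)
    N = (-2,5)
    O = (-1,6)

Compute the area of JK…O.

Apply the surveyor's formula: 2A = Σ (x_i·y_{i+1} − x_{i+1}·y_i), indices taken mod 6.
Σ = (-81) + (-15) + (0) + (-35) + (-7) + (9) = -129
Area = |Σ|/2 = 64.5.

64.5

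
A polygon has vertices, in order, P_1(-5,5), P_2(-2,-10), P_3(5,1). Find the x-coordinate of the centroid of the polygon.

-2/3

Apply the shoelace formula. First the cross-terms c_i = x_i·y_{i+1} − x_{i+1}·y_i:
  60, 48, 30  ⇒  2A = 138, A = 69.
Then Σ (x_i + x_{i+1})·c_i = -276, so x̄ = -276 / (6·69) = -2/3.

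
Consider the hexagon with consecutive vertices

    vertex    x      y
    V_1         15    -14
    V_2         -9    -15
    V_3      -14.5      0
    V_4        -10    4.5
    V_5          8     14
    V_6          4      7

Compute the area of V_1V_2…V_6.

485.375

Σ = (-351) + (-217.5) + (-65.25) + (-176) + (0) + (-161) = -970.75
Area = |Σ|/2 = 485.375.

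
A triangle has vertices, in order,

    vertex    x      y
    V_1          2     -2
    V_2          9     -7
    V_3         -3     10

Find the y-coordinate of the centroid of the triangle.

Apply the surveyor's formula. First the cross-terms c_i = x_i·y_{i+1} − x_{i+1}·y_i:
  4, 69, -14  ⇒  2A = 59, A = 29.5.
Then Σ (y_i + y_{i+1})·c_i = 59, so ȳ = 59 / (6·29.5) = 1/3.

1/3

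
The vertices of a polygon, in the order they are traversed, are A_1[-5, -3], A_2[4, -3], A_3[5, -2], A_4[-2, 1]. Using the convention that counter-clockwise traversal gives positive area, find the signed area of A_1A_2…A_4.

23

Cross-terms: 27, 7, 1, 11  ⇒  Σ = 46
Signed area = Σ/2 = 23 (positive ⇒ counter-clockwise traversal).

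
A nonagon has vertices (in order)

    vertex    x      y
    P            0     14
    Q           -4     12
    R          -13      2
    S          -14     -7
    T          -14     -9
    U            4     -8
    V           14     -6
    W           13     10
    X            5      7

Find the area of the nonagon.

458

Apply the shoelace formula: 2A = Σ (x_i·y_{i+1} − x_{i+1}·y_i), indices taken mod 9.
Σ = (56) + (148) + (119) + (28) + (148) + (88) + (218) + (41) + (70) = 916
Area = |Σ|/2 = 458.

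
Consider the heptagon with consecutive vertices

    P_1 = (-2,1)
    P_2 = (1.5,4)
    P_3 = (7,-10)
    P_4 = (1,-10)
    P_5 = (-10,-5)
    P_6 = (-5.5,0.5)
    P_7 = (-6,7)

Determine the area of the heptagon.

Σ = (-9.5) + (-43) + (-60) + (-105) + (-32.5) + (-35.5) + (8) = -277.5
Area = |Σ|/2 = 138.75.

138.75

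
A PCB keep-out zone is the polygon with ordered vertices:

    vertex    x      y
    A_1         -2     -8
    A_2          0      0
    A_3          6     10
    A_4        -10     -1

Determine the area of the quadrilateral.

86

Cross-terms: 0, 0, 94, 78  ⇒  Σ = 172
Area = |Σ|/2 = 86.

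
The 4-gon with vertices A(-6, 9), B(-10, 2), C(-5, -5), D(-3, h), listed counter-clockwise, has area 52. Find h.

8

Write out the shoelace sum; only the two edges meeting at D involve h:
2·Area = [((-5)·h − (-3)·(-5)) + ((-3)·9 − (-6)·h)] + 138
       = 1·h + 96 = 104
⇒ h = 8.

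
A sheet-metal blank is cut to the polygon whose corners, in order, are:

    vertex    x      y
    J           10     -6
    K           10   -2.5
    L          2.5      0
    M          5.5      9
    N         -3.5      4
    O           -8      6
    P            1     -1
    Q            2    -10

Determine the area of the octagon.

J→K: (10)(-2.5) − (10)(-6) = 35
K→L: (10)(0) − (2.5)(-2.5) = 6.25
L→M: (2.5)(9) − (5.5)(0) = 22.5
M→N: (5.5)(4) − (-3.5)(9) = 53.5
N→O: (-3.5)(6) − (-8)(4) = 11
O→P: (-8)(-1) − (1)(6) = 2
P→Q: (1)(-10) − (2)(-1) = -8
Q→J: (2)(-6) − (10)(-10) = 88
Σ = 210.25
Area = |Σ|/2 = 105.125.

105.125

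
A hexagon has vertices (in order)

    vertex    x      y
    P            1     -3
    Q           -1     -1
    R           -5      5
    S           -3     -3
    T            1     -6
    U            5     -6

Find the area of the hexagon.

Σ = (-4) + (-10) + (30) + (21) + (24) + (-9) = 52
Area = |Σ|/2 = 26.

26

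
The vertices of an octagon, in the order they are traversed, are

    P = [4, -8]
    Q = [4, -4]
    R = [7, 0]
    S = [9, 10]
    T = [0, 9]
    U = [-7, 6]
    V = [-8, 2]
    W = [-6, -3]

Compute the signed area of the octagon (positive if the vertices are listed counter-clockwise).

194

Cross-terms: 16, 28, 70, 81, 63, 34, 36, 60  ⇒  Σ = 388
Signed area = Σ/2 = 194 (positive ⇒ counter-clockwise traversal).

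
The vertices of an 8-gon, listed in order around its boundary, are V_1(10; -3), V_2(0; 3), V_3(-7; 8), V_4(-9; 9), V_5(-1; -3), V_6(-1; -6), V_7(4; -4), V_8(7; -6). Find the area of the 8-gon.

Apply the surveyor's formula: 2A = Σ (x_i·y_{i+1} − x_{i+1}·y_i), indices taken mod 8.
Cross-terms: 30, 21, 9, 36, 3, 28, 4, 39  ⇒  Σ = 170
Area = |Σ|/2 = 85.

85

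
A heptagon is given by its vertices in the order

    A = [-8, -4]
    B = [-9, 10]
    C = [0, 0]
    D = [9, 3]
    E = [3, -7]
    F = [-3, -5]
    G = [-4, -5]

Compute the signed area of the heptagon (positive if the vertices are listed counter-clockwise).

Σ = (-116) + (0) + (0) + (-72) + (-36) + (-5) + (-24) = -253
Signed area = Σ/2 = -126.5 (negative ⇒ clockwise traversal).

-126.5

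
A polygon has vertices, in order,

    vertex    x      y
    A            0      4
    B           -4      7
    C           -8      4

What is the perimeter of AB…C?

18

|AB| = √((-4)² + (3)²) = √25 = 5
|BC| = √((-4)² + (-3)²) = √25 = 5
|CA| = √((8)² + (0)²) = √64 = 8
Perimeter = 5 + 5 + 8 = 18.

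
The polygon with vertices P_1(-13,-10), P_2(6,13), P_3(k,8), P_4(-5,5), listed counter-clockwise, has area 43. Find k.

Write out the shoelace sum; only the two edges meeting at P_3 involve k:
2·Area = [(6·8 − k·13) + (k·5 − (-5)·8)] + 6
       = -8·k + 94 = 86
⇒ k = 1.

1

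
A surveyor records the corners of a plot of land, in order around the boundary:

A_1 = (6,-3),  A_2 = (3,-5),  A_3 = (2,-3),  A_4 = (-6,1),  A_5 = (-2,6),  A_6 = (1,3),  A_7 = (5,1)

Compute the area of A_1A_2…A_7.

A_1→A_2: (6)(-5) − (3)(-3) = -21
A_2→A_3: (3)(-3) − (2)(-5) = 1
A_3→A_4: (2)(1) − (-6)(-3) = -16
A_4→A_5: (-6)(6) − (-2)(1) = -34
A_5→A_6: (-2)(3) − (1)(6) = -12
A_6→A_7: (1)(1) − (5)(3) = -14
A_7→A_1: (5)(-3) − (6)(1) = -21
Σ = -117
Area = |Σ|/2 = 58.5.

58.5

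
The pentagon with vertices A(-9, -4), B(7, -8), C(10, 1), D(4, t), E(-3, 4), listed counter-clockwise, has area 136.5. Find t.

2

Write out the shoelace sum; only the two edges meeting at D involve t:
2·Area = [(10·t − 4·1) + (4·4 − (-3)·t)] + 235
       = 13·t + 247 = 273
⇒ t = 2.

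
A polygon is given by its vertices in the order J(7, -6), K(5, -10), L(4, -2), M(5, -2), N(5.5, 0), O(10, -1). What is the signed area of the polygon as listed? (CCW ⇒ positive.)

-27.75

Apply Gauss's area formula: 2A = Σ (x_i·y_{i+1} − x_{i+1}·y_i), indices taken mod 6.
Σ = (-40) + (30) + (2) + (11) + (-5.5) + (-53) = -55.5
Signed area = Σ/2 = -27.75 (negative ⇒ clockwise traversal).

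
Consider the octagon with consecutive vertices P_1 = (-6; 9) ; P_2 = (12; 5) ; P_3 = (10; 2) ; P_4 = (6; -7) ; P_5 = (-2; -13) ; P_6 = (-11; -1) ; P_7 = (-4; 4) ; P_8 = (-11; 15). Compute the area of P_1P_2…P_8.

Apply the surveyor's formula: 2A = Σ (x_i·y_{i+1} − x_{i+1}·y_i), indices taken mod 8.
Cross-terms: -138, -26, -82, -92, -141, -48, -16, -9  ⇒  Σ = -552
Area = |Σ|/2 = 276.

276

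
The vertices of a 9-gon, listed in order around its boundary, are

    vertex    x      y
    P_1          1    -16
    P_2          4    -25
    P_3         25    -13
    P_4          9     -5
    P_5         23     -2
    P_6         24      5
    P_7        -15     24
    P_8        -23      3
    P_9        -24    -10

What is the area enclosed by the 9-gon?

Σ = (39) + (573) + (-8) + (97) + (163) + (651) + (507) + (302) + (394) = 2718
Area = |Σ|/2 = 1359.

1359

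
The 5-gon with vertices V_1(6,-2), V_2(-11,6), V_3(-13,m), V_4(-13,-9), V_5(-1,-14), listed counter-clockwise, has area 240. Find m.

The doubled signed area Σ (x_i y_{i+1} − x_{i+1} y_i) is linear in m.
With m=0 it equals 468; the coefficient of m is 2 (from the two edges through V_3).
So 2·m + 468 = 2·240 = 480 ⇒ m = 6.

6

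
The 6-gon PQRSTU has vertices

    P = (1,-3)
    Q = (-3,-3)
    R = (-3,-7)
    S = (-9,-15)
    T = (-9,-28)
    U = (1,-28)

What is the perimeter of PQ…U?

|PQ| = √((-4)² + (0)²) = √16 = 4
|QR| = √((0)² + (-4)²) = √16 = 4
|RS| = √((-6)² + (-8)²) = √100 = 10
|ST| = √((0)² + (-13)²) = √169 = 13
|TU| = √((10)² + (0)²) = √100 = 10
|UP| = √((0)² + (25)²) = √625 = 25
Perimeter = 4 + 4 + 10 + 13 + 10 + 25 = 66.

66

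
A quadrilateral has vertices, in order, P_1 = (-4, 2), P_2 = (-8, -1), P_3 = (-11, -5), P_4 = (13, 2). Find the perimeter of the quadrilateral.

52

|P_1P_2| = √((-4)² + (-3)²) = √25 = 5
|P_2P_3| = √((-3)² + (-4)²) = √25 = 5
|P_3P_4| = √((24)² + (7)²) = √625 = 25
|P_4P_1| = √((-17)² + (0)²) = √289 = 17
Perimeter = 5 + 5 + 25 + 17 = 52.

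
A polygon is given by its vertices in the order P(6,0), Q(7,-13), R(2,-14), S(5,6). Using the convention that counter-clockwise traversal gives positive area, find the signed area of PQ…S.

-52

Cross-terms: -78, -72, 82, -36  ⇒  Σ = -104
Signed area = Σ/2 = -52 (negative ⇒ clockwise traversal).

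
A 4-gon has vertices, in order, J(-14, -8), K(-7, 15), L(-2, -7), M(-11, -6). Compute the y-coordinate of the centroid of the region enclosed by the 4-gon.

Apply Gauss's area formula. First the cross-terms c_i = x_i·y_{i+1} − x_{i+1}·y_i:
  -266, 79, -65, 4  ⇒  2A = -248, A = -124.
Then Σ (y_i + y_{i+1})·c_i = -441, so ȳ = -441 / (6·(-124)) = 147/248.

147/248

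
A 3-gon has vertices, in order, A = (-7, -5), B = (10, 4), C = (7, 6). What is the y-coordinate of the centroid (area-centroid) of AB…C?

Apply the shoelace (surveyor's) formula. First the cross-terms c_i = x_i·y_{i+1} − x_{i+1}·y_i:
  22, 32, 7  ⇒  2A = 61, A = 30.5.
Then Σ (y_i + y_{i+1})·c_i = 305, so ȳ = 305 / (6·30.5) = 5/3.

5/3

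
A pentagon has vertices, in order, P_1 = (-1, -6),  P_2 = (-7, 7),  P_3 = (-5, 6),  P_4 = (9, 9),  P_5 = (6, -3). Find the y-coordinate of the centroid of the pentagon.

Apply Gauss's area formula. First the cross-terms c_i = x_i·y_{i+1} − x_{i+1}·y_i:
  -49, -7, -99, -81, -39  ⇒  2A = -275, A = -137.5.
Then Σ (y_i + y_{i+1})·c_i = -1760, so ȳ = -1760 / (6·(-137.5)) = 32/15.

32/15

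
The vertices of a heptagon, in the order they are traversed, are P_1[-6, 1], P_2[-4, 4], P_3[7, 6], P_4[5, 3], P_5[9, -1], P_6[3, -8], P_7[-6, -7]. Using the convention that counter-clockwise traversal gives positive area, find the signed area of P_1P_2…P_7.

-149.5

Cross-terms: -20, -52, -9, -32, -69, -69, -48  ⇒  Σ = -299
Signed area = Σ/2 = -149.5 (negative ⇒ clockwise traversal).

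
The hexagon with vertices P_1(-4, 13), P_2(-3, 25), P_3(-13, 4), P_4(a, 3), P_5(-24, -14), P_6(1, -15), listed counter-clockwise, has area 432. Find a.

The doubled signed area Σ (x_i y_{i+1} − x_{i+1} y_i) is linear in a.
With a=0 it equals 612; the coefficient of a is -18 (from the two edges through P_4).
So -18·a + 612 = 2·432 = 864 ⇒ a = -14.

-14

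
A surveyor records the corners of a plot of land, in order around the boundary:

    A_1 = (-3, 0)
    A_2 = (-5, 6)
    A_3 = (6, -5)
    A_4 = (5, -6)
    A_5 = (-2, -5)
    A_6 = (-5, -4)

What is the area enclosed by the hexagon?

Apply the shoelace formula: 2A = Σ (x_i·y_{i+1} − x_{i+1}·y_i), indices taken mod 6.
Σ = (-18) + (-11) + (-11) + (-37) + (-17) + (-12) = -106
Area = |Σ|/2 = 53.

53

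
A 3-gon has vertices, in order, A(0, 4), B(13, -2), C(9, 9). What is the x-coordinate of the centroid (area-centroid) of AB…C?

22/3

Apply the shoelace formula. First the cross-terms c_i = x_i·y_{i+1} − x_{i+1}·y_i:
  -52, 135, 36  ⇒  2A = 119, A = 59.5.
Then Σ (x_i + x_{i+1})·c_i = 2618, so x̄ = 2618 / (6·59.5) = 22/3.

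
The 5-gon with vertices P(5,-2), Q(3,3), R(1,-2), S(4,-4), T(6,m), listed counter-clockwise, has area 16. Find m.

-4

The doubled signed area Σ (x_i y_{i+1} − x_{i+1} y_i) is linear in m.
With m=0 it equals 28; the coefficient of m is -1 (from the two edges through T).
So -1·m + 28 = 2·16 = 32 ⇒ m = -4.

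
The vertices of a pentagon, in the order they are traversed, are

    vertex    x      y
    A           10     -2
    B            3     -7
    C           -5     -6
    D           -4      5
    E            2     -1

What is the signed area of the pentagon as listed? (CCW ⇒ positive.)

Apply Gauss's area formula: 2A = Σ (x_i·y_{i+1} − x_{i+1}·y_i), indices taken mod 5.
Cross-terms: -64, -53, -49, -6, 6  ⇒  Σ = -166
Signed area = Σ/2 = -83 (negative ⇒ clockwise traversal).

-83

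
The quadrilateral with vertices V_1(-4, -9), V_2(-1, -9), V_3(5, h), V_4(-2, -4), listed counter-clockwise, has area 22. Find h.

Write out the shoelace sum; only the two edges meeting at V_3 involve h:
2·Area = [((-1)·h − 5·(-9)) + (5·(-4) − (-2)·h)] + 29
       = 1·h + 54 = 44
⇒ h = -10.

-10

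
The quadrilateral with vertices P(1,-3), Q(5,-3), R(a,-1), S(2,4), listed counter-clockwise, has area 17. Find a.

The doubled signed area Σ (x_i y_{i+1} − x_{i+1} y_i) is linear in a.
With a=0 it equals -1; the coefficient of a is 7 (from the two edges through R).
So 7·a + -1 = 2·17 = 34 ⇒ a = 5.

5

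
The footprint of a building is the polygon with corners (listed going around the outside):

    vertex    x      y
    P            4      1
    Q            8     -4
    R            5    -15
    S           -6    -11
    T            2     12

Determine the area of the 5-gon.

182.5

Apply the surveyor's formula: 2A = Σ (x_i·y_{i+1} − x_{i+1}·y_i), indices taken mod 5.
Cross-terms: -24, -100, -145, -50, -46  ⇒  Σ = -365
Area = |Σ|/2 = 182.5.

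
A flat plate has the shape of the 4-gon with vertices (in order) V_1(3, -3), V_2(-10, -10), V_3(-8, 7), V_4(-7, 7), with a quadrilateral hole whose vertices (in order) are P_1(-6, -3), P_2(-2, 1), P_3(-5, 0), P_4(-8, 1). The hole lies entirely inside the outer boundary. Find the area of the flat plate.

Outer boundary:
Apply the shoelace (surveyor's) formula: 2A = Σ (x_i·y_{i+1} − x_{i+1}·y_i), indices taken mod 4.
Σ = (-60) + (-150) + (-7) + (0) = -217
Area = |Σ|/2 = 108.5.
Hole:
Σ = (-12) + (5) + (-5) + (30) = 18
Area = |Σ|/2 = 9.
Net area = 108.5 − 9 = 99.5.

99.5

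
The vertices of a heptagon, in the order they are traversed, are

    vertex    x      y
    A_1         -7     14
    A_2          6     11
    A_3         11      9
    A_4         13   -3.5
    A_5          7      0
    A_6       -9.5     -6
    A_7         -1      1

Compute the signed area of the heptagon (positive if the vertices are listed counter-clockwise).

-211.75

Apply Gauss's area formula: 2A = Σ (x_i·y_{i+1} − x_{i+1}·y_i), indices taken mod 7.
Σ = (-161) + (-67) + (-155.5) + (24.5) + (-42) + (-15.5) + (-7) = -423.5
Signed area = Σ/2 = -211.75 (negative ⇒ clockwise traversal).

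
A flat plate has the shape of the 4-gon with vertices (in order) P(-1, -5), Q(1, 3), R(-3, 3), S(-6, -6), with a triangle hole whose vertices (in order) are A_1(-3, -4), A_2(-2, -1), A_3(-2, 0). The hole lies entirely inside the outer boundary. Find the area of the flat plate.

Outer boundary:
Apply the surveyor's formula: 2A = Σ (x_i·y_{i+1} − x_{i+1}·y_i), indices taken mod 4.
Σ = (2) + (12) + (36) + (24) = 74
Area = |Σ|/2 = 37.
Hole:
Apply the surveyor's formula: 2A = Σ (x_i·y_{i+1} − x_{i+1}·y_i), indices taken mod 3.
Σ = (-5) + (-2) + (8) = 1
Area = |Σ|/2 = 0.5.
Net area = 37 − 0.5 = 36.5.

36.5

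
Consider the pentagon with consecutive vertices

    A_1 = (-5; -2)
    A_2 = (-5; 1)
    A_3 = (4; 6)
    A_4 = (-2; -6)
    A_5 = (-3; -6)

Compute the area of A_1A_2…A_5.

Apply the shoelace (surveyor's) formula: 2A = Σ (x_i·y_{i+1} − x_{i+1}·y_i), indices taken mod 5.
Cross-terms: -15, -34, -12, -6, -24  ⇒  Σ = -91
Area = |Σ|/2 = 45.5.

45.5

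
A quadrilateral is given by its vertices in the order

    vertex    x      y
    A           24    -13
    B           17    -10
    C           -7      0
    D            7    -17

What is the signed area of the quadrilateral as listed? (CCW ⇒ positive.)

Apply Gauss's area formula: 2A = Σ (x_i·y_{i+1} − x_{i+1}·y_i), indices taken mod 4.
Σ = (-19) + (-70) + (119) + (317) = 347
Signed area = Σ/2 = 173.5 (positive ⇒ counter-clockwise traversal).

173.5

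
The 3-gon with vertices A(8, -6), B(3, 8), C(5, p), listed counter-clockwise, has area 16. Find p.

-4

Write out the shoelace sum; only the two edges meeting at C involve p:
2·Area = [(3·p − 5·8) + (5·(-6) − 8·p)] + 82
       = -5·p + 12 = 32
⇒ p = -4.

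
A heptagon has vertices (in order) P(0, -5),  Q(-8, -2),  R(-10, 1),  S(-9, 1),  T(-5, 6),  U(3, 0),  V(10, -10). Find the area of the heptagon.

Apply the shoelace (surveyor's) formula: 2A = Σ (x_i·y_{i+1} − x_{i+1}·y_i), indices taken mod 7.
Σ = (-40) + (-28) + (-1) + (-49) + (-18) + (-30) + (-50) = -216
Area = |Σ|/2 = 108.

108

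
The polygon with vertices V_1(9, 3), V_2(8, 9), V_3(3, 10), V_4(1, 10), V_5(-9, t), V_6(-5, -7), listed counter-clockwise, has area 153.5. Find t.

-4

Write out the shoelace sum; only the two edges meeting at V_5 involve t:
2·Area = [(1·t − (-9)·10) + ((-9)·(-7) − (-5)·t)] + 178
       = 6·t + 331 = 307
⇒ t = -4.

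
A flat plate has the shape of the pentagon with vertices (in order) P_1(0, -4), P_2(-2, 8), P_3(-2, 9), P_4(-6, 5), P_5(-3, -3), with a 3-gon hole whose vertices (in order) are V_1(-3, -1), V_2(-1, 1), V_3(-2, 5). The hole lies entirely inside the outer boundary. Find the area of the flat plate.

Outer boundary:
Apply the shoelace (surveyor's) formula: 2A = Σ (x_i·y_{i+1} − x_{i+1}·y_i), indices taken mod 5.
Cross-terms: -8, -2, 44, 33, 12  ⇒  Σ = 79
Area = |Σ|/2 = 39.5.
Hole:
Apply the shoelace (surveyor's) formula: 2A = Σ (x_i·y_{i+1} − x_{i+1}·y_i), indices taken mod 3.
Cross-terms: -4, -3, 17  ⇒  Σ = 10
Area = |Σ|/2 = 5.
Net area = 39.5 − 5 = 34.5.

34.5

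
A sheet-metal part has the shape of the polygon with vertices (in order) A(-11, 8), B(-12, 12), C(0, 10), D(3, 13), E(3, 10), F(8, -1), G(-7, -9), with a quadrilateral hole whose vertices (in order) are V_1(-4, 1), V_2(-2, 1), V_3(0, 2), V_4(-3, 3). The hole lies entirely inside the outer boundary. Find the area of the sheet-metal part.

Outer boundary:
Apply the shoelace (surveyor's) formula: 2A = Σ (x_i·y_{i+1} − x_{i+1}·y_i), indices taken mod 7.
A→B: (-11)(12) − (-12)(8) = -36
B→C: (-12)(10) − (0)(12) = -120
C→D: (0)(13) − (3)(10) = -30
D→E: (3)(10) − (3)(13) = -9
E→F: (3)(-1) − (8)(10) = -83
F→G: (8)(-9) − (-7)(-1) = -79
G→A: (-7)(8) − (-11)(-9) = -155
Σ = -512
Area = |Σ|/2 = 256.
Hole:
Apply Gauss's area formula: 2A = Σ (x_i·y_{i+1} − x_{i+1}·y_i), indices taken mod 4.
Σ = (-2) + (-4) + (6) + (9) = 9
Area = |Σ|/2 = 4.5.
Net area = 256 − 4.5 = 251.5.

251.5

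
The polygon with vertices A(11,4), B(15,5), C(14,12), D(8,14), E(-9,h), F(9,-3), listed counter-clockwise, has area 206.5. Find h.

The doubled signed area Σ (x_i y_{i+1} − x_{i+1} y_i) is linear in h.
With h=0 it equals 427; the coefficient of h is -1 (from the two edges through E).
So -1·h + 427 = 2·206.5 = 413 ⇒ h = 14.

14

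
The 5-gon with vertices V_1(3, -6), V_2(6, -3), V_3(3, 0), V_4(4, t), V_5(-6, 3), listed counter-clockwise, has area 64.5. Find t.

Write out the shoelace sum; only the two edges meeting at V_4 involve t:
2·Area = [(3·t − 4·0) + (4·3 − (-6)·t)] + 63
       = 9·t + 75 = 129
⇒ t = 6.

6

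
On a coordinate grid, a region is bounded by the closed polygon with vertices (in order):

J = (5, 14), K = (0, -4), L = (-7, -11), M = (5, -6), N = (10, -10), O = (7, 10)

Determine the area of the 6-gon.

138.5

J→K: (5)(-4) − (0)(14) = -20
K→L: (0)(-11) − (-7)(-4) = -28
L→M: (-7)(-6) − (5)(-11) = 97
M→N: (5)(-10) − (10)(-6) = 10
N→O: (10)(10) − (7)(-10) = 170
O→J: (7)(14) − (5)(10) = 48
Σ = 277
Area = |Σ|/2 = 138.5.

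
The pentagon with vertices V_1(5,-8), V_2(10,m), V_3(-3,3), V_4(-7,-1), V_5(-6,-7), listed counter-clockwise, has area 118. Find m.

Write out the shoelace sum; only the two edges meeting at V_2 involve m:
2·Area = [(5·m − 10·(-8)) + (10·3 − (-3)·m)] + 150
       = 8·m + 260 = 236
⇒ m = -3.

-3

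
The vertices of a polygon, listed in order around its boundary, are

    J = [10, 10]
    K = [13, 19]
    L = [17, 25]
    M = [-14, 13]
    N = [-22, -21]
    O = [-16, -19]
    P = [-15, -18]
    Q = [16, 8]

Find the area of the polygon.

773

Cross-terms: 60, 2, 571, 580, 82, 3, 168, 80  ⇒  Σ = 1546
Area = |Σ|/2 = 773.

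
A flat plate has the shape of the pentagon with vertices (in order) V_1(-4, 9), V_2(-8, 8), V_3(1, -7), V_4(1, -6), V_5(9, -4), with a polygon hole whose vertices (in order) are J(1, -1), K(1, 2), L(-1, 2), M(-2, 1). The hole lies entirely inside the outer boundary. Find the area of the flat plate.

96.5

Outer boundary:
Apply the surveyor's formula: 2A = Σ (x_i·y_{i+1} − x_{i+1}·y_i), indices taken mod 5.
V_1→V_2: (-4)(8) − (-8)(9) = 40
V_2→V_3: (-8)(-7) − (1)(8) = 48
V_3→V_4: (1)(-6) − (1)(-7) = 1
V_4→V_5: (1)(-4) − (9)(-6) = 50
V_5→V_1: (9)(9) − (-4)(-4) = 65
Σ = 204
Area = |Σ|/2 = 102.
Hole:
Σ = (3) + (4) + (3) + (1) = 11
Area = |Σ|/2 = 5.5.
Net area = 102 − 5.5 = 96.5.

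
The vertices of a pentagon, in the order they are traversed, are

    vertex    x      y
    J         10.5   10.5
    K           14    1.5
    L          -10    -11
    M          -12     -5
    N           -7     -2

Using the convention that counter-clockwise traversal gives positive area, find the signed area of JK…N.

-207.875

Apply Gauss's area formula: 2A = Σ (x_i·y_{i+1} − x_{i+1}·y_i), indices taken mod 5.
J→K: (10.5)(1.5) − (14)(10.5) = -131.25
K→L: (14)(-11) − (-10)(1.5) = -139
L→M: (-10)(-5) − (-12)(-11) = -82
M→N: (-12)(-2) − (-7)(-5) = -11
N→J: (-7)(10.5) − (10.5)(-2) = -52.5
Σ = -415.75
Signed area = Σ/2 = -207.875 (negative ⇒ clockwise traversal).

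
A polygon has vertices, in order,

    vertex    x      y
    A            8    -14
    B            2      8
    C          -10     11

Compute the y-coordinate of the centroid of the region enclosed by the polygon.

5/3

Apply the surveyor's formula. First the cross-terms c_i = x_i·y_{i+1} − x_{i+1}·y_i:
  92, 102, 52  ⇒  2A = 246, A = 123.
Then Σ (y_i + y_{i+1})·c_i = 1230, so ȳ = 1230 / (6·123) = 5/3.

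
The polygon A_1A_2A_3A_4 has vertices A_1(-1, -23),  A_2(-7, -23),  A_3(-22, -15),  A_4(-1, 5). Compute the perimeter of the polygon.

|A_1A_2| = √((-6)² + (0)²) = √36 = 6
|A_2A_3| = √((-15)² + (8)²) = √289 = 17
|A_3A_4| = √((21)² + (20)²) = √841 = 29
|A_4A_1| = √((0)² + (-28)²) = √784 = 28
Perimeter = 6 + 17 + 29 + 28 = 80.

80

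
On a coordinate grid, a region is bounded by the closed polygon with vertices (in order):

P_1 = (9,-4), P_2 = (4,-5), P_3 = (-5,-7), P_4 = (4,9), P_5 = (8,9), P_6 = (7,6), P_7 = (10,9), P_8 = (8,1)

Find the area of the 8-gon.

Σ = (-29) + (-53) + (-17) + (-36) + (-15) + (3) + (-62) + (-41) = -250
Area = |Σ|/2 = 125.

125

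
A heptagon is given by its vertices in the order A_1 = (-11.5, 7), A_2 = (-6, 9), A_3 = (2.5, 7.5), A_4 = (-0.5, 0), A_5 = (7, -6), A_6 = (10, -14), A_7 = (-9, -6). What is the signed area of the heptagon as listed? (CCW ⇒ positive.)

-239.125

Σ = (-61.5) + (-67.5) + (3.75) + (3) + (-38) + (-186) + (-132) = -478.25
Signed area = Σ/2 = -239.125 (negative ⇒ clockwise traversal).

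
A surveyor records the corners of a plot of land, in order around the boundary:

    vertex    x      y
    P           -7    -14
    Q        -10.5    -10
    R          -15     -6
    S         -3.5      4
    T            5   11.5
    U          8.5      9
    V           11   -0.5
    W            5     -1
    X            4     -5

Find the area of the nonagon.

Apply the shoelace (surveyor's) formula: 2A = Σ (x_i·y_{i+1} − x_{i+1}·y_i), indices taken mod 9.
Cross-terms: -77, -87, -81, -60.25, -52.75, -103.25, -8.5, -21, -91  ⇒  Σ = -581.75
Area = |Σ|/2 = 290.875.

290.875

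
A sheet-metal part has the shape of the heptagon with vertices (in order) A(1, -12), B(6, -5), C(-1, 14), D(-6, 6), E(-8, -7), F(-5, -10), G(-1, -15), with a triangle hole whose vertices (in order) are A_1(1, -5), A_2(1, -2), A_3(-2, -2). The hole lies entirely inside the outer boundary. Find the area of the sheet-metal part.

Outer boundary:
Apply Gauss's area formula: 2A = Σ (x_i·y_{i+1} − x_{i+1}·y_i), indices taken mod 7.
Σ = (67) + (79) + (78) + (90) + (45) + (65) + (27) = 451
Area = |Σ|/2 = 225.5.
Hole:
Apply Gauss's area formula: 2A = Σ (x_i·y_{i+1} − x_{i+1}·y_i), indices taken mod 3.
Σ = (3) + (-6) + (12) = 9
Area = |Σ|/2 = 4.5.
Net area = 225.5 − 4.5 = 221.

221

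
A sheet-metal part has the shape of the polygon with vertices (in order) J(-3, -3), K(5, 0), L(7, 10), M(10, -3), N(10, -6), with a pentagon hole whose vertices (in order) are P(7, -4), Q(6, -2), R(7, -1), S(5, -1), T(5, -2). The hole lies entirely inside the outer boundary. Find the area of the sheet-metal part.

Outer boundary:
Cross-terms: 15, 50, -121, -30, -48  ⇒  Σ = -134
Area = |Σ|/2 = 67.
Hole:
Cross-terms: 10, 8, -2, -5, -6  ⇒  Σ = 5
Area = |Σ|/2 = 2.5.
Net area = 67 − 2.5 = 64.5.

64.5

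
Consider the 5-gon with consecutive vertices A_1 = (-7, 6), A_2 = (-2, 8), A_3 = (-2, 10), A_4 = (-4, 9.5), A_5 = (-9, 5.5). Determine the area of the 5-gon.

Apply Gauss's area formula: 2A = Σ (x_i·y_{i+1} − x_{i+1}·y_i), indices taken mod 5.
A_1→A_2: (-7)(8) − (-2)(6) = -44
A_2→A_3: (-2)(10) − (-2)(8) = -4
A_3→A_4: (-2)(9.5) − (-4)(10) = 21
A_4→A_5: (-4)(5.5) − (-9)(9.5) = 63.5
A_5→A_1: (-9)(6) − (-7)(5.5) = -15.5
Σ = 21
Area = |Σ|/2 = 10.5.

10.5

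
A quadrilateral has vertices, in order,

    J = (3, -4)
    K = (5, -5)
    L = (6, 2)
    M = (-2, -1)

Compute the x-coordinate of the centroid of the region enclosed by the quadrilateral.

Apply the shoelace (surveyor's) formula. First the cross-terms c_i = x_i·y_{i+1} − x_{i+1}·y_i:
  5, 40, -2, 11  ⇒  2A = 54, A = 27.
Then Σ (x_i + x_{i+1})·c_i = 483, so x̄ = 483 / (6·27) = 161/54.

161/54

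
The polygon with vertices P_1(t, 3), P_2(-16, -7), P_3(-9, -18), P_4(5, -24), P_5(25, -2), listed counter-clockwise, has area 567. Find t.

22

The doubled signed area Σ (x_i y_{i+1} − x_{i+1} y_i) is linear in t.
With t=0 it equals 1244; the coefficient of t is -5 (from the two edges through P_1).
So -5·t + 1244 = 2·567 = 1134 ⇒ t = 22.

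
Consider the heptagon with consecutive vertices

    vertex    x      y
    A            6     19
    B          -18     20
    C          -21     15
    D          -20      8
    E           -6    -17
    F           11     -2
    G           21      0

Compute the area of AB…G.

886

Apply the shoelace formula: 2A = Σ (x_i·y_{i+1} − x_{i+1}·y_i), indices taken mod 7.
Σ = (462) + (150) + (132) + (388) + (199) + (42) + (399) = 1772
Area = |Σ|/2 = 886.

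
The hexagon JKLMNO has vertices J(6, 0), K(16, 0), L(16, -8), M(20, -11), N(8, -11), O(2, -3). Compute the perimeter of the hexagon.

|JK| = √((10)² + (0)²) = √100 = 10
|KL| = √((0)² + (-8)²) = √64 = 8
|LM| = √((4)² + (-3)²) = √25 = 5
|MN| = √((-12)² + (0)²) = √144 = 12
|NO| = √((-6)² + (8)²) = √100 = 10
|OJ| = √((4)² + (3)²) = √25 = 5
Perimeter = 10 + 8 + 5 + 12 + 10 + 5 = 50.

50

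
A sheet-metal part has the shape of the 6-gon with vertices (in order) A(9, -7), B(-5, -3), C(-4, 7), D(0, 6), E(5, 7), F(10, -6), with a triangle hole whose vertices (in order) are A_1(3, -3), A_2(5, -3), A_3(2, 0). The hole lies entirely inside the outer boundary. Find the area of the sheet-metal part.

Outer boundary:
Apply the shoelace (surveyor's) formula: 2A = Σ (x_i·y_{i+1} − x_{i+1}·y_i), indices taken mod 6.
Σ = (-62) + (-47) + (-24) + (-30) + (-100) + (-16) = -279
Area = |Σ|/2 = 139.5.
Hole:
Apply Gauss's area formula: 2A = Σ (x_i·y_{i+1} − x_{i+1}·y_i), indices taken mod 3.
Cross-terms: 6, 6, -6  ⇒  Σ = 6
Area = |Σ|/2 = 3.
Net area = 139.5 − 3 = 136.5.

136.5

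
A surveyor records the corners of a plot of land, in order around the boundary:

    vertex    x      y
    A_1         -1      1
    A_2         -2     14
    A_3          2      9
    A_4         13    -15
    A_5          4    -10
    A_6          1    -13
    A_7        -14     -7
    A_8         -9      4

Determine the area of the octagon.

315

Apply the surveyor's formula: 2A = Σ (x_i·y_{i+1} − x_{i+1}·y_i), indices taken mod 8.
A_1→A_2: (-1)(14) − (-2)(1) = -12
A_2→A_3: (-2)(9) − (2)(14) = -46
A_3→A_4: (2)(-15) − (13)(9) = -147
A_4→A_5: (13)(-10) − (4)(-15) = -70
A_5→A_6: (4)(-13) − (1)(-10) = -42
A_6→A_7: (1)(-7) − (-14)(-13) = -189
A_7→A_8: (-14)(4) − (-9)(-7) = -119
A_8→A_1: (-9)(1) − (-1)(4) = -5
Σ = -630
Area = |Σ|/2 = 315.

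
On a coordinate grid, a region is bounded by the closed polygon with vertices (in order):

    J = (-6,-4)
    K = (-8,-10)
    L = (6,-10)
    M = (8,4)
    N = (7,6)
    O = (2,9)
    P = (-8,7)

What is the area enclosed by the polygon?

251.5

Apply the shoelace (surveyor's) formula: 2A = Σ (x_i·y_{i+1} − x_{i+1}·y_i), indices taken mod 7.
Σ = (28) + (140) + (104) + (20) + (51) + (86) + (74) = 503
Area = |Σ|/2 = 251.5.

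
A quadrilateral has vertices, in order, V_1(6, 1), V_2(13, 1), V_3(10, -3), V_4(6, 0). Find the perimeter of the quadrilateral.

|V_1V_2| = √((7)² + (0)²) = √49 = 7
|V_2V_3| = √((-3)² + (-4)²) = √25 = 5
|V_3V_4| = √((-4)² + (3)²) = √25 = 5
|V_4V_1| = √((0)² + (1)²) = √1 = 1
Perimeter = 7 + 5 + 5 + 1 = 18.

18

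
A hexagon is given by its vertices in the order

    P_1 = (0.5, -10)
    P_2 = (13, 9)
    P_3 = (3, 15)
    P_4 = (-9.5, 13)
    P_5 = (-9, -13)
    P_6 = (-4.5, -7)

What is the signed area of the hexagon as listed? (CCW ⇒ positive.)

388.75

Apply the shoelace formula: 2A = Σ (x_i·y_{i+1} − x_{i+1}·y_i), indices taken mod 6.
Σ = (134.5) + (168) + (181.5) + (240.5) + (4.5) + (48.5) = 777.5
Signed area = Σ/2 = 388.75 (positive ⇒ counter-clockwise traversal).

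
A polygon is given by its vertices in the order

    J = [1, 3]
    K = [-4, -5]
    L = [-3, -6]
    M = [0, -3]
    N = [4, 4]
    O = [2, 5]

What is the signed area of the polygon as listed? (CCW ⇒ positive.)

Apply the shoelace formula: 2A = Σ (x_i·y_{i+1} − x_{i+1}·y_i), indices taken mod 6.
Σ = (7) + (9) + (9) + (12) + (12) + (1) = 50
Signed area = Σ/2 = 25 (positive ⇒ counter-clockwise traversal).

25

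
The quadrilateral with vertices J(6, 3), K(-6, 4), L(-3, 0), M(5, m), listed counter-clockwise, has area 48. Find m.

Write out the shoelace sum; only the two edges meeting at M involve m:
2·Area = [((-3)·m − 5·0) + (5·3 − 6·m)] + 54
       = -9·m + 69 = 96
⇒ m = -3.

-3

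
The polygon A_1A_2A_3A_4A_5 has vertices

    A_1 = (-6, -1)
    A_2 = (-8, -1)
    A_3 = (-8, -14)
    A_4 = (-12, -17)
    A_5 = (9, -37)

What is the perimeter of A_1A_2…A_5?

|A_1A_2| = √((-2)² + (0)²) = √4 = 2
|A_2A_3| = √((0)² + (-13)²) = √169 = 13
|A_3A_4| = √((-4)² + (-3)²) = √25 = 5
|A_4A_5| = √((21)² + (-20)²) = √841 = 29
|A_5A_1| = √((-15)² + (36)²) = √1521 = 39
Perimeter = 2 + 13 + 5 + 29 + 39 = 88.

88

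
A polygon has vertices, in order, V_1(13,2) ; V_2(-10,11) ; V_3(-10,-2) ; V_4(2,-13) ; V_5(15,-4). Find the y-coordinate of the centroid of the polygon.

-86/87

Apply the shoelace formula. First the cross-terms c_i = x_i·y_{i+1} − x_{i+1}·y_i:
  163, 130, 134, 187, 82  ⇒  2A = 696, A = 348.
Then Σ (y_i + y_{i+1})·c_i = -2064, so ȳ = -2064 / (6·348) = -86/87.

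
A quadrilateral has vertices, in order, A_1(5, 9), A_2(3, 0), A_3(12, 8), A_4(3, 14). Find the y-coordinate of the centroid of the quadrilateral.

152/21

Apply Gauss's area formula. First the cross-terms c_i = x_i·y_{i+1} − x_{i+1}·y_i:
  -27, 24, 144, -43  ⇒  2A = 98, A = 49.
Then Σ (y_i + y_{i+1})·c_i = 2128, so ȳ = 2128 / (6·49) = 152/21.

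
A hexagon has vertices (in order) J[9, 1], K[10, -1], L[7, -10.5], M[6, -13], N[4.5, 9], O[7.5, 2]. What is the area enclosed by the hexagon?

50.75

Apply the surveyor's formula: 2A = Σ (x_i·y_{i+1} − x_{i+1}·y_i), indices taken mod 6.
Cross-terms: -19, -98, -28, 112.5, -58.5, -10.5  ⇒  Σ = -101.5
Area = |Σ|/2 = 50.75.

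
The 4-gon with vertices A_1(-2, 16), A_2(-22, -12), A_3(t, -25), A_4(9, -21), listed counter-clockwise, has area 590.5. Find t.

Write out the shoelace sum; only the two edges meeting at A_3 involve t:
2·Area = [((-22)·(-25) − t·(-12)) + (t·(-21) − 9·(-25))] + 478
       = -9·t + 1253 = 1181
⇒ t = 8.

8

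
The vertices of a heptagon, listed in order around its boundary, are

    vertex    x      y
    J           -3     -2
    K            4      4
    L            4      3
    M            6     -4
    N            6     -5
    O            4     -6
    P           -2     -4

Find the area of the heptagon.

50

Apply the shoelace (surveyor's) formula: 2A = Σ (x_i·y_{i+1} − x_{i+1}·y_i), indices taken mod 7.
Cross-terms: -4, -4, -34, -6, -16, -28, -8  ⇒  Σ = -100
Area = |Σ|/2 = 50.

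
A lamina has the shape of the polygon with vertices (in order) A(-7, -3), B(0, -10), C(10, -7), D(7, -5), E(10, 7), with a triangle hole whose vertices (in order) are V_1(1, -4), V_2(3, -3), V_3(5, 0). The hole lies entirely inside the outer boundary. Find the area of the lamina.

Outer boundary:
Apply the shoelace formula: 2A = Σ (x_i·y_{i+1} − x_{i+1}·y_i), indices taken mod 5.
Σ = (70) + (100) + (-1) + (99) + (19) = 287
Area = |Σ|/2 = 143.5.
Hole:
Cross-terms: 9, 15, -20  ⇒  Σ = 4
Area = |Σ|/2 = 2.
Net area = 143.5 − 2 = 141.5.

141.5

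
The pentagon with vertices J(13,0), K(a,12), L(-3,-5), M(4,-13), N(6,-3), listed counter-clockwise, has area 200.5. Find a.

-9

The doubled signed area Σ (x_i y_{i+1} − x_{i+1} y_i) is linear in a.
With a=0 it equals 356; the coefficient of a is -5 (from the two edges through K).
So -5·a + 356 = 2·200.5 = 401 ⇒ a = -9.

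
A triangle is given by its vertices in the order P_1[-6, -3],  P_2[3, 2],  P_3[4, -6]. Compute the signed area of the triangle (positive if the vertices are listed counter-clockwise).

-38.5

Apply the shoelace (surveyor's) formula: 2A = Σ (x_i·y_{i+1} − x_{i+1}·y_i), indices taken mod 3.
Σ = (-3) + (-26) + (-48) = -77
Signed area = Σ/2 = -38.5 (negative ⇒ clockwise traversal).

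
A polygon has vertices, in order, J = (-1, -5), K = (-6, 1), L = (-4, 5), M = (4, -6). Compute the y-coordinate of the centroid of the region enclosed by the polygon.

Apply the shoelace (surveyor's) formula. First the cross-terms c_i = x_i·y_{i+1} − x_{i+1}·y_i:
  -31, -26, 4, -26  ⇒  2A = -79, A = -39.5.
Then Σ (y_i + y_{i+1})·c_i = 250, so ȳ = 250 / (6·(-39.5)) = -250/237.

-250/237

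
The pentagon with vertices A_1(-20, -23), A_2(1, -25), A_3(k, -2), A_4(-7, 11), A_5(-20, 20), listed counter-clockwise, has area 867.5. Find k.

8

Write out the shoelace sum; only the two edges meeting at A_3 involve k:
2·Area = [(1·(-2) − k·(-25)) + (k·11 − (-7)·(-2))] + 1463
       = 36·k + 1447 = 1735
⇒ k = 8.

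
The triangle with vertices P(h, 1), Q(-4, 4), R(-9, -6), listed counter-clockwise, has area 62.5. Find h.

Write out the shoelace sum; only the two edges meeting at P involve h:
2·Area = [((-9)·1 − h·(-6)) + (h·4 − (-4)·1)] + 60
       = 10·h + 55 = 125
⇒ h = 7.

7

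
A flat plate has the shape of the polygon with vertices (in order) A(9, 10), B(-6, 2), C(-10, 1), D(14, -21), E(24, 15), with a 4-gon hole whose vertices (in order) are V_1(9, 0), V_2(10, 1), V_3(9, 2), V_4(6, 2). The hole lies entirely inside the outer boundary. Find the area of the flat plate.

Outer boundary:
Σ = (78) + (14) + (196) + (714) + (105) = 1107
Area = |Σ|/2 = 553.5.
Hole:
V_1→V_2: (9)(1) − (10)(0) = 9
V_2→V_3: (10)(2) − (9)(1) = 11
V_3→V_4: (9)(2) − (6)(2) = 6
V_4→V_1: (6)(0) − (9)(2) = -18
Σ = 8
Area = |Σ|/2 = 4.
Net area = 553.5 − 4 = 549.5.

549.5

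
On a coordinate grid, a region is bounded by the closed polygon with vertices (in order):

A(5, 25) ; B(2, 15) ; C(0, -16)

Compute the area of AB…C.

36.5

Apply the shoelace formula: 2A = Σ (x_i·y_{i+1} − x_{i+1}·y_i), indices taken mod 3.
Σ = (25) + (-32) + (80) = 73
Area = |Σ|/2 = 36.5.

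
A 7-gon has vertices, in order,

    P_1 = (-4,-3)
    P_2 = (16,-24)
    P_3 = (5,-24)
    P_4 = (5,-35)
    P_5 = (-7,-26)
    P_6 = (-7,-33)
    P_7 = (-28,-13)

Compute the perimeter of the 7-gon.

|P_1P_2| = √((20)² + (-21)²) = √841 = 29
|P_2P_3| = √((-11)² + (0)²) = √121 = 11
|P_3P_4| = √((0)² + (-11)²) = √121 = 11
|P_4P_5| = √((-12)² + (9)²) = √225 = 15
|P_5P_6| = √((0)² + (-7)²) = √49 = 7
|P_6P_7| = √((-21)² + (20)²) = √841 = 29
|P_7P_1| = √((24)² + (10)²) = √676 = 26
Perimeter = 29 + 11 + 11 + 15 + 7 + 29 + 26 = 128.

128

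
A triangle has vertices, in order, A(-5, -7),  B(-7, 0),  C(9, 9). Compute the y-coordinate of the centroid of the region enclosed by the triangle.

2/3

Apply the shoelace formula. First the cross-terms c_i = x_i·y_{i+1} − x_{i+1}·y_i:
  -49, -63, -18  ⇒  2A = -130, A = -65.
Then Σ (y_i + y_{i+1})·c_i = -260, so ȳ = -260 / (6·(-65)) = 2/3.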